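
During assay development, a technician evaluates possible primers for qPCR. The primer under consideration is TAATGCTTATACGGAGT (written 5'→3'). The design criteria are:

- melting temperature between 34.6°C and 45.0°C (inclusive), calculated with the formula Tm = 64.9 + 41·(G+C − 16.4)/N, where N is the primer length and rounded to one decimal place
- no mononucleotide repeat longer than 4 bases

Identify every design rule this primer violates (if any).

Base counts: A=5, T=6, G=4, C=2 (length 17).
Tm: Tm = 64.9 + 41·(6 − 16.4)/17 = 39.8°C ✓
homopolymer run: longest run = 2 ✓

Meets all criteria.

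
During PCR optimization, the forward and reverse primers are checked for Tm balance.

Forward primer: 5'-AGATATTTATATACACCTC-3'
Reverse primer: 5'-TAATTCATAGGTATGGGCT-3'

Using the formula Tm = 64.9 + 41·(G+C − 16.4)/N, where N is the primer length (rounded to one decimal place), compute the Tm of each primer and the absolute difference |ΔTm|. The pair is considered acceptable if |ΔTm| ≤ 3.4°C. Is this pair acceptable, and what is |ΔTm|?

|ΔTm| = 4.3°C; the pair is not acceptable.

Forward: G+C = 5, N = 19 → Tm = 64.9 + 41·(5 − 16.4)/19 = 40.3°C.
Reverse: G+C = 7, N = 19 → Tm = 64.9 + 41·(7 − 16.4)/19 = 44.6°C.
|ΔTm| = |40.3 − 44.6| = 4.3°C, > 3.4°C.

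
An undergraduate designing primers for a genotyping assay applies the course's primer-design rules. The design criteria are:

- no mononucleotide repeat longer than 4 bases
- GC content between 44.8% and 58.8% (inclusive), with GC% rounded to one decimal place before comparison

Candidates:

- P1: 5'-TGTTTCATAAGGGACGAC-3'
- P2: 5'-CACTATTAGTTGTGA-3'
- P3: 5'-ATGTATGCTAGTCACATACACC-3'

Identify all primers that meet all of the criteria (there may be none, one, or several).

None of the candidates satisfy all criteria.

P1 (18 nt, A=5 T=5 G=5 C=3): longest run = 3 ✓; GC 8/18 = 44.4%, outside 44.8–58.8% ✗ — fails.
P2 (15 nt, A=4 T=6 G=3 C=2): longest run = 2 ✓; GC 5/15 = 33.3%, outside 44.8–58.8% ✗ — fails.
P3 (22 nt, A=7 T=6 G=3 C=6): longest run = 2 ✓; GC 9/22 = 40.9%, outside 44.8–58.8% ✗ — fails.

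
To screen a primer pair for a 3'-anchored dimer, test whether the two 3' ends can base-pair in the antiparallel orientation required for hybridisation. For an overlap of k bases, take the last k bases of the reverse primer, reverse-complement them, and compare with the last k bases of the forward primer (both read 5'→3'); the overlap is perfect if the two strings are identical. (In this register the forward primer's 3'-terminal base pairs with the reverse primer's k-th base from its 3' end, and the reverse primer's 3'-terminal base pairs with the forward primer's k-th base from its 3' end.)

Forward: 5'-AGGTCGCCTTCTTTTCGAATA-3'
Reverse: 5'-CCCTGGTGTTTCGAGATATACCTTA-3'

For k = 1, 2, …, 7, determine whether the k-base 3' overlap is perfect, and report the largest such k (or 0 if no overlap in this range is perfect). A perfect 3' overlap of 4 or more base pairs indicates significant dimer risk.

Longest perfect overlap: 2 complementary base pairs; below the dimer-risk threshold (threshold 4).

Last 7 bases (5'→3') — forward …TCGAATA, reverse …TACCTTA.
Reverse complement of the reverse primer's last 7 bases: TAAGGTA; its first k bases are the reverse complement of the reverse primer's last k bases, so a perfect k-base overlap needs the forward primer's last k bases to equal them.
Comparing (forward last k vs required): k=1: A vs T ✗; k=2: TA vs TA ✓; k=3: ATA vs TAA ✗; k=4: AATA vs TAAG ✗; k=5: GAATA vs TAAGG ✗; k=6: CGAATA vs TAAGGT ✗; k=7: TCGAATA vs TAAGGTA ✗.
Only k = 2 is perfect, so the longest perfect 3' overlap is 2.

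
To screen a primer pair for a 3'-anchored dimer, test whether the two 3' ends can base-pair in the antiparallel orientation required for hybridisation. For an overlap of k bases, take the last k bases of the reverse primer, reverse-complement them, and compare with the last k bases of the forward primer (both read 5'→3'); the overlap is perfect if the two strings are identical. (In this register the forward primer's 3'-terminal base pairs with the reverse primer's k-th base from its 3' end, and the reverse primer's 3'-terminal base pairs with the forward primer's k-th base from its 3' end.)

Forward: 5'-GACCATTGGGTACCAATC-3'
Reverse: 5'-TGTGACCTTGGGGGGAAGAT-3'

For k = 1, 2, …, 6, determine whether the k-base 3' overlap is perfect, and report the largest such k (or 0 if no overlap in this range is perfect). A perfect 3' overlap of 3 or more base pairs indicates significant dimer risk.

Longest perfect overlap: 3 complementary base pairs; significant dimer risk (threshold 3).

Last 6 bases (5'→3') — forward …CCAATC, reverse …GAAGAT.
Reverse complement of the reverse primer's last 6 bases: ATCTTC; its first k bases are the reverse complement of the reverse primer's last k bases, so a perfect k-base overlap needs the forward primer's last k bases to equal them.
Comparing (forward last k vs required): k=1: C vs A ✗; k=2: TC vs AT ✗; k=3: ATC vs ATC ✓; k=4: AATC vs ATCT ✗; k=5: CAATC vs ATCTT ✗; k=6: CCAATC vs ATCTTC ✗.
Only k = 3 is perfect, so the longest perfect 3' overlap is 3.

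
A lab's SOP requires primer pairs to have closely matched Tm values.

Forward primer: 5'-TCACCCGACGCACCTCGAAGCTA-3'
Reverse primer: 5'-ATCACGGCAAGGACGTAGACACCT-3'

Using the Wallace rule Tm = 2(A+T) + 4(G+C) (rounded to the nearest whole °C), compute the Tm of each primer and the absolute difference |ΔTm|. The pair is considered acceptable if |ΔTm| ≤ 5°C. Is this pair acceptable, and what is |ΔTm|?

Forward: A=6 T=3 G=4 C=10 → Tm = 2·9 + 4·14 = 74°C.
Reverse: A=8 T=3 G=6 C=7 → Tm = 2·11 + 4·13 = 74°C.
|ΔTm| = |74 − 74| = 0°C, ≤ 5°C.

|ΔTm| = 0°C; the pair is acceptable.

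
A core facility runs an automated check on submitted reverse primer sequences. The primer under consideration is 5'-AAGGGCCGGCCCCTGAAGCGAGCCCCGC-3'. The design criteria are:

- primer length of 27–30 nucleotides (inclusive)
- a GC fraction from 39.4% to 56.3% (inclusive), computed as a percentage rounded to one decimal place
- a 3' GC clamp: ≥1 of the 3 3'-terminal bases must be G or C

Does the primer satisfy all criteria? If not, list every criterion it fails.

Fails: GC content.

Base counts: A=5, T=1, G=10, C=12 (length 28).
length: length 28 ✓
GC content: GC 22/28 = 78.6%, outside 39.4–56.3% ✗
GC clamp: 3' end CGC has 3 G/C ✓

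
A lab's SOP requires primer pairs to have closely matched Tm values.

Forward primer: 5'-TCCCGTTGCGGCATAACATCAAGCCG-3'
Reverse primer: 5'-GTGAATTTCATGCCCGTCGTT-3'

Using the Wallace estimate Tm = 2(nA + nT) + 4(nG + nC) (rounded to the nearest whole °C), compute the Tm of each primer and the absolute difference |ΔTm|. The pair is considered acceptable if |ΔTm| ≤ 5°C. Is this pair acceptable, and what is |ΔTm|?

|ΔTm| = 20°C; the pair is not acceptable.

Forward: A=6 T=5 G=6 C=9 → Tm = 2·11 + 4·15 = 82°C.
Reverse: A=3 T=8 G=5 C=5 → Tm = 2·11 + 4·10 = 62°C.
|ΔTm| = |82 − 62| = 20°C, > 5°C.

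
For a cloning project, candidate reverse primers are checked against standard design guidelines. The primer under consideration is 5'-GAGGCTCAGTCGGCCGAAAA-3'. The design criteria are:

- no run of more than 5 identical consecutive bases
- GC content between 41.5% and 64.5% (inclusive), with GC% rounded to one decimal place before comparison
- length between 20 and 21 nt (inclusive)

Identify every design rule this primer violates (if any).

Meets all criteria.

Base counts: A=6, T=2, G=7, C=5 (length 20).
homopolymer run: longest run = 4 ✓
GC content: GC 12/20 = 60.0% ✓
length: length 20 ✓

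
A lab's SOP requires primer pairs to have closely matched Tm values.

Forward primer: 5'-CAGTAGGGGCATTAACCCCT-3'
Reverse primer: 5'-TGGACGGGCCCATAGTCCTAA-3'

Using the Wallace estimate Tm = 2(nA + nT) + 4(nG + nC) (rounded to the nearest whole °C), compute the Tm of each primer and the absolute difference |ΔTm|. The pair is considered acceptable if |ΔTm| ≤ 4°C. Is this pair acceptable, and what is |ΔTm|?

|ΔTm| = 4°C; the pair is acceptable.

Forward: A=5 T=4 G=5 C=6 → Tm = 2·9 + 4·11 = 62°C.
Reverse: A=5 T=4 G=6 C=6 → Tm = 2·9 + 4·12 = 66°C.
|ΔTm| = |62 − 66| = 4°C, ≤ 4°C.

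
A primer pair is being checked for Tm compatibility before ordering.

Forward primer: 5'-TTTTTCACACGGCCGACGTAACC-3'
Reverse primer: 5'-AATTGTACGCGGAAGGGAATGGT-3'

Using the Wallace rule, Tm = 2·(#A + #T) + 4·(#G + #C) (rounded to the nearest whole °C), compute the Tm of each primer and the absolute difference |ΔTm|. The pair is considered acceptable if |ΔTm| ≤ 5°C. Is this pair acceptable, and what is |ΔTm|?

Forward: A=5 T=6 G=4 C=8 → Tm = 2·11 + 4·12 = 70°C.
Reverse: A=7 T=5 G=9 C=2 → Tm = 2·12 + 4·11 = 68°C.
|ΔTm| = |70 − 68| = 2°C, ≤ 5°C.

|ΔTm| = 2°C; the pair is acceptable.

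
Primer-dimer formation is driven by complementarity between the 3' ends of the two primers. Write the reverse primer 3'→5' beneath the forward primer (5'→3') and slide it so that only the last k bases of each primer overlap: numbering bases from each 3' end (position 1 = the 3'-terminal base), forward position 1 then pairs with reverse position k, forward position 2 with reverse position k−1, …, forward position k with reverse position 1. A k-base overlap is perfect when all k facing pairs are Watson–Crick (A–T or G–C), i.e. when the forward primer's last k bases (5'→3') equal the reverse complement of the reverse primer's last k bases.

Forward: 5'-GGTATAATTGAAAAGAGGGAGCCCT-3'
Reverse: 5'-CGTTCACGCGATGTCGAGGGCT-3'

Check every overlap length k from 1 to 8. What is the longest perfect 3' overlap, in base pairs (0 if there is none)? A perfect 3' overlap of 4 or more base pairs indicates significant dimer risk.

Last 8 bases (5'→3') — forward …GGAGCCCT, reverse …CGAGGGCT.
Reverse complement of the reverse primer's last 8 bases: AGCCCTCG; its first k bases are the reverse complement of the reverse primer's last k bases, so a perfect k-base overlap needs the forward primer's last k bases to equal them.
Comparing (forward last k vs required): k=1: T vs A ✗; k=2: CT vs AG ✗; k=3: CCT vs AGC ✗; k=4: CCCT vs AGCC ✗; k=5: GCCCT vs AGCCC ✗; k=6: AGCCCT vs AGCCCT ✓; k=7: GAGCCCT vs AGCCCTC ✗; k=8: GGAGCCCT vs AGCCCTCG ✗.
Only k = 6 is perfect, so the longest perfect 3' overlap is 6.

Longest perfect overlap: 6 complementary base pairs; significant dimer risk (threshold 4).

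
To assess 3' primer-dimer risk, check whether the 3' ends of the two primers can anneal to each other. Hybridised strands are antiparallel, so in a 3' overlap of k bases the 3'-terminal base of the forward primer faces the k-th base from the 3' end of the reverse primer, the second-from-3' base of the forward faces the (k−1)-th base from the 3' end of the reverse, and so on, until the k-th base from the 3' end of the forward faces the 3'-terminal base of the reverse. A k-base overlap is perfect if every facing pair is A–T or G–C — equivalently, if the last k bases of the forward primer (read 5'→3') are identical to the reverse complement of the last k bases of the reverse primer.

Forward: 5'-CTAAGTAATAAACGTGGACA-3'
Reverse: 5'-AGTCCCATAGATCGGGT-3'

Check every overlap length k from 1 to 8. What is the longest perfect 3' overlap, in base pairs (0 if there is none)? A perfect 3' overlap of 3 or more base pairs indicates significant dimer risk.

Longest perfect overlap: 1 complementary base pair; below the dimer-risk threshold (threshold 3).

Last 8 bases (5'→3') — forward …CGTGGACA, reverse …GATCGGGT.
Reverse complement of the reverse primer's last 8 bases: ACCCGATC; its first k bases are the reverse complement of the reverse primer's last k bases, so a perfect k-base overlap needs the forward primer's last k bases to equal them.
Comparing (forward last k vs required): k=1: A vs A ✓; k=2: CA vs AC ✗; k=3: ACA vs ACC ✗; k=4: GACA vs ACCC ✗; k=5: GGACA vs ACCCG ✗; k=6: TGGACA vs ACCCGA ✗; k=7: GTGGACA vs ACCCGAT ✗; k=8: CGTGGACA vs ACCCGATC ✗.
Only k = 1 is perfect, so the longest perfect 3' overlap is 1.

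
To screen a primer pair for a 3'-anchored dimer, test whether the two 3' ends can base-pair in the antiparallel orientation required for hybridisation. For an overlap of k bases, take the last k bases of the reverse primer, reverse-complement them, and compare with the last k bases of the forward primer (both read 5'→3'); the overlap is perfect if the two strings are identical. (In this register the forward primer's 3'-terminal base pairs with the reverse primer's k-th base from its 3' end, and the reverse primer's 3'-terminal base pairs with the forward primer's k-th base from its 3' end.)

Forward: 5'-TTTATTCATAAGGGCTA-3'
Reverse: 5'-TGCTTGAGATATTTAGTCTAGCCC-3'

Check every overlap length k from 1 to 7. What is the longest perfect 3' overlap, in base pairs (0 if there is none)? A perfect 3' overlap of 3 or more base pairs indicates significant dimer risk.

Last 7 bases (5'→3') — forward …AGGGCTA, reverse …CTAGCCC.
Reverse complement of the reverse primer's last 7 bases: GGGCTAG; its first k bases are the reverse complement of the reverse primer's last k bases, so a perfect k-base overlap needs the forward primer's last k bases to equal them.
Comparing (forward last k vs required): k=1: A vs G ✗; k=2: TA vs GG ✗; k=3: CTA vs GGG ✗; k=4: GCTA vs GGGC ✗; k=5: GGCTA vs GGGCT ✗; k=6: GGGCTA vs GGGCTA ✓; k=7: AGGGCTA vs GGGCTAG ✗.
Only k = 6 is perfect, so the longest perfect 3' overlap is 6.

Longest perfect overlap: 6 complementary base pairs; significant dimer risk (threshold 3).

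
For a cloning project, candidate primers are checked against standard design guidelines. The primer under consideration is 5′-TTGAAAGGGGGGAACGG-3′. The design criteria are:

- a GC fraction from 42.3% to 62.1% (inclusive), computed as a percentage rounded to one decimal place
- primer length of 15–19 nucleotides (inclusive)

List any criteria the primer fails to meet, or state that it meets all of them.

Meets all criteria.

Base counts: A=5, T=2, G=9, C=1 (length 17).
GC content: GC 10/17 = 58.8% ✓
length: length 17 ✓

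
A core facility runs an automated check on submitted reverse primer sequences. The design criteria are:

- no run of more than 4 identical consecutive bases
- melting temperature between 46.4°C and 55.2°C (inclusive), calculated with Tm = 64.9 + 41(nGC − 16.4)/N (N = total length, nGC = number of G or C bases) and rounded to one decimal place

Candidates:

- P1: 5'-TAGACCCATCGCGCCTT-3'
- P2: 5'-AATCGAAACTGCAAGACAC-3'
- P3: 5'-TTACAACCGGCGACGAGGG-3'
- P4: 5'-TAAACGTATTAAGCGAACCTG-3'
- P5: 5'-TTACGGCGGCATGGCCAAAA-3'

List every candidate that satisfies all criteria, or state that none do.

P1 (17 nt, A=3 T=4 G=3 C=7): longest run = 3 ✓; Tm = 64.9 + 41·(10 − 16.4)/17 = 49.5°C ✓ — passes.
P2 (19 nt, A=9 T=2 G=3 C=5): longest run = 3 ✓; Tm = 64.9 + 41·(8 − 16.4)/19 = 46.8°C ✓ — passes.
P3 (19 nt, A=5 T=2 G=7 C=5): longest run = 3 ✓; Tm = 64.9 + 41·(12 − 16.4)/19 = 55.4°C, outside 46.4–55.2°C ✗ — fails.
P4 (21 nt, A=8 T=5 G=4 C=4): longest run = 3 ✓; Tm = 64.9 + 41·(8 − 16.4)/21 = 48.5°C ✓ — passes.
P5 (20 nt, A=6 T=3 G=6 C=5): longest run = 4 ✓; Tm = 64.9 + 41·(11 − 16.4)/20 = 53.8°C ✓ — passes.

P1, P2, P4 and P5.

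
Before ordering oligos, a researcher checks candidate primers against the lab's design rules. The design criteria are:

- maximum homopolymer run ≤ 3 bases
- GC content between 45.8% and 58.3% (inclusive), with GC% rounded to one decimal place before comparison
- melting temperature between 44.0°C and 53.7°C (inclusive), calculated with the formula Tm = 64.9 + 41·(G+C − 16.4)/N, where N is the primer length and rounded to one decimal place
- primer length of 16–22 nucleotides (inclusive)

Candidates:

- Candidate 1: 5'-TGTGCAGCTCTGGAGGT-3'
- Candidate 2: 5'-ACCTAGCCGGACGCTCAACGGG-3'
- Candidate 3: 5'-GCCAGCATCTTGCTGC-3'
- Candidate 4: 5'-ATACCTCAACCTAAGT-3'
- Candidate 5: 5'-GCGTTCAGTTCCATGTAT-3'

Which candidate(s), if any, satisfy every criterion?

None of the candidates satisfy all criteria.

Candidate 1 (17 nt, A=2 T=5 G=7 C=3): longest run = 2 ✓; GC 10/17 = 58.8%, outside 45.8–58.3% ✗; Tm = 64.9 + 41·(10 − 16.4)/17 = 49.5°C ✓; length 17 ✓ — fails.
Candidate 2 (22 nt, A=5 T=2 G=7 C=8): longest run = 3 ✓; GC 15/22 = 68.2%, outside 45.8–58.3% ✗; Tm = 64.9 + 41·(15 − 16.4)/22 = 62.3°C, outside 44.0–53.7°C ✗; length 22 ✓ — fails.
Candidate 3 (16 nt, A=2 T=4 G=4 C=6): longest run = 2 ✓; GC 10/16 = 62.5%, outside 45.8–58.3% ✗; Tm = 64.9 + 41·(10 − 16.4)/16 = 48.5°C ✓; length 16 ✓ — fails.
Candidate 4 (16 nt, A=6 T=4 G=1 C=5): longest run = 2 ✓; GC 6/16 = 37.5%, outside 45.8–58.3% ✗; Tm = 64.9 + 41·(6 − 16.4)/16 = 38.3°C, outside 44.0–53.7°C ✗; length 16 ✓ — fails.
Candidate 5 (18 nt, A=3 T=7 G=4 C=4): longest run = 2 ✓; GC 8/18 = 44.4%, outside 45.8–58.3% ✗; Tm = 64.9 + 41·(8 − 16.4)/18 = 45.8°C ✓; length 18 ✓ — fails.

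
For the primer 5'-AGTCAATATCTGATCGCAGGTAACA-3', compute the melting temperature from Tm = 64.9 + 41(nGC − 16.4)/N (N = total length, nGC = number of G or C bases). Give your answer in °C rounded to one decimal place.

54.4°C

Base counts: A=9, T=6, G=5, C=5; G+C = 10, N = 25.
Tm = 64.9 + 41·(10 − 16.4)/25 = 64.9 + -262.40/25 = 54.4°C.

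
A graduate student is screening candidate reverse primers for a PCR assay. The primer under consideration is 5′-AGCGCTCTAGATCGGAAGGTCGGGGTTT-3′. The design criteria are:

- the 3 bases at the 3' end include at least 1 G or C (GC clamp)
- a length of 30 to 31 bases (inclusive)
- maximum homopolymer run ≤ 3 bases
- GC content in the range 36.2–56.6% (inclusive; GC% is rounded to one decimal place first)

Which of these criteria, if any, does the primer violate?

Fails: GC clamp, length, homopolymer run, GC content.

Base counts: A=5, T=7, G=11, C=5 (length 28).
GC clamp: 3' end TTT has 0 G/C, need ≥1 ✗
length: length 28, outside 30–31 ✗
homopolymer run: longest run = 4, exceeds 3 ✗
GC content: GC 16/28 = 57.1%, outside 36.2–56.6% ✗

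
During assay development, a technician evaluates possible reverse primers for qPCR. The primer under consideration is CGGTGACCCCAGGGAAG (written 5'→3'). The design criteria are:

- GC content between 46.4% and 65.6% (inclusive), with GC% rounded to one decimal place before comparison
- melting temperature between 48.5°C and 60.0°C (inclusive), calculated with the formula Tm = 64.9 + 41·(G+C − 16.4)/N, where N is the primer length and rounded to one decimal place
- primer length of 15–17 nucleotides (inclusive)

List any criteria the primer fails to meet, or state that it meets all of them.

Base counts: A=4, T=1, G=7, C=5 (length 17).
GC content: GC 12/17 = 70.6%, outside 46.4–65.6% ✗
Tm: Tm = 64.9 + 41·(12 − 16.4)/17 = 54.3°C ✓
length: length 17 ✓

Fails: GC content.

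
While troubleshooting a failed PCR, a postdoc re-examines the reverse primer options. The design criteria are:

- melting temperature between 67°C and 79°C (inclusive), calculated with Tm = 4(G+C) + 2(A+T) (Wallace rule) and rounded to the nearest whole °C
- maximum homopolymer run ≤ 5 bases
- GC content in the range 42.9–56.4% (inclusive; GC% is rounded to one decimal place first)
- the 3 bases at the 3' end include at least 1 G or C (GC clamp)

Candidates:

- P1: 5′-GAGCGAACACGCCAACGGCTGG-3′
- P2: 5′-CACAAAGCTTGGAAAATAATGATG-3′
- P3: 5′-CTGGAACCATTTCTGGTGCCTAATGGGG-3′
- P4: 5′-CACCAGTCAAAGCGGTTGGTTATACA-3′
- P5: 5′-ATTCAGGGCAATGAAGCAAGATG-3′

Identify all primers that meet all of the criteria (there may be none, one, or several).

P1 (22 nt, A=6 T=1 G=8 C=7): Tm = 2·7 + 4·15 = 74°C ✓; longest run = 2 ✓; GC 15/22 = 68.2%, outside 42.9–56.4% ✗; 3' end TGG has 2 G/C ✓ — fails.
P2 (24 nt, A=11 T=5 G=5 C=3): Tm = 2·16 + 4·8 = 64°C, outside 67–79°C ✗; longest run = 4 ✓; GC 8/24 = 33.3%, outside 42.9–56.4% ✗; 3' end ATG has 1 G/C ✓ — fails.
P3 (28 nt, A=5 T=8 G=9 C=6): Tm = 2·13 + 4·15 = 86°C, outside 67–79°C ✗; longest run = 4 ✓; GC 15/28 = 53.6% ✓; 3' end GGG has 3 G/C ✓ — fails.
P4 (26 nt, A=8 T=6 G=6 C=6): Tm = 2·14 + 4·12 = 76°C ✓; longest run = 3 ✓; GC 12/26 = 46.2% ✓; 3' end ACA has 1 G/C ✓ — passes.
P5 (23 nt, A=9 T=4 G=7 C=3): Tm = 2·13 + 4·10 = 66°C, outside 67–79°C ✗; longest run = 3 ✓; GC 10/23 = 43.5% ✓; 3' end ATG has 1 G/C ✓ — fails.

P4 only.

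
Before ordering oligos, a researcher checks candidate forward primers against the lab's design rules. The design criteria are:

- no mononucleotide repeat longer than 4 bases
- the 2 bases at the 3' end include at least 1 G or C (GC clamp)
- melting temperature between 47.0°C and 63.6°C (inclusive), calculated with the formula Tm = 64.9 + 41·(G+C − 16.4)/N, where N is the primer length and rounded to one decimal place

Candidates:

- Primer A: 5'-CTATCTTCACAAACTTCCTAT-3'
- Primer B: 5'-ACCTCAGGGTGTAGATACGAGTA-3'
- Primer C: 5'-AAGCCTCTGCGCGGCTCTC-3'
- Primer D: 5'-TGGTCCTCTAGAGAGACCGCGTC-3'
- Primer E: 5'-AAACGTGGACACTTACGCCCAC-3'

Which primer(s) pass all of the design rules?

Primer A (21 nt, A=6 T=8 G=0 C=7): longest run = 3 ✓; 3' end AT has 0 G/C, need ≥1 ✗; Tm = 64.9 + 41·(7 − 16.4)/21 = 46.5°C, outside 47.0–63.6°C ✗ — fails.
Primer B (23 nt, A=7 T=5 G=7 C=4): longest run = 3 ✓; 3' end TA has 0 G/C, need ≥1 ✗; Tm = 64.9 + 41·(11 − 16.4)/23 = 55.3°C ✓ — fails.
Primer C (19 nt, A=2 T=4 G=5 C=8): longest run = 2 ✓; 3' end TC has 1 G/C ✓; Tm = 64.9 + 41·(13 − 16.4)/19 = 57.6°C ✓ — passes.
Primer D (23 nt, A=4 T=5 G=7 C=7): longest run = 2 ✓; 3' end TC has 1 G/C ✓; Tm = 64.9 + 41·(14 − 16.4)/23 = 60.6°C ✓ — passes.
Primer E (22 nt, A=7 T=3 G=4 C=8): longest run = 3 ✓; 3' end AC has 1 G/C ✓; Tm = 64.9 + 41·(12 − 16.4)/22 = 56.7°C ✓ — passes.

Primer C, Primer D and Primer E.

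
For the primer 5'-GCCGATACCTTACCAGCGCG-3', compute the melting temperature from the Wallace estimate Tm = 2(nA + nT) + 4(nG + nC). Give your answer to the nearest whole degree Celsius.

Base counts: A=4, T=3, G=5, C=8 (length 20).
Tm = 2·(4+3) + 4·(5+8) = 2·7 + 4·13 = 14 + 52 = 66°C.

66°C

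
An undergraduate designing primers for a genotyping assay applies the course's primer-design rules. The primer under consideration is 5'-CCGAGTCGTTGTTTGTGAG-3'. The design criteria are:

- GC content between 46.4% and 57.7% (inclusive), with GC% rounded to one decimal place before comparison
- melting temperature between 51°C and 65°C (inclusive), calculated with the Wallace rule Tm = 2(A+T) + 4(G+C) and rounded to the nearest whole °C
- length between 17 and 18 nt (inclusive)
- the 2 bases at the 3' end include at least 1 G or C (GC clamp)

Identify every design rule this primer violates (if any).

Base counts: A=2, T=7, G=7, C=3 (length 19).
GC content: GC 10/19 = 52.6% ✓
Tm: Tm = 2·9 + 4·10 = 58°C ✓
length: length 19, outside 17–18 ✗
GC clamp: 3' end AG has 1 G/C ✓

Fails: length.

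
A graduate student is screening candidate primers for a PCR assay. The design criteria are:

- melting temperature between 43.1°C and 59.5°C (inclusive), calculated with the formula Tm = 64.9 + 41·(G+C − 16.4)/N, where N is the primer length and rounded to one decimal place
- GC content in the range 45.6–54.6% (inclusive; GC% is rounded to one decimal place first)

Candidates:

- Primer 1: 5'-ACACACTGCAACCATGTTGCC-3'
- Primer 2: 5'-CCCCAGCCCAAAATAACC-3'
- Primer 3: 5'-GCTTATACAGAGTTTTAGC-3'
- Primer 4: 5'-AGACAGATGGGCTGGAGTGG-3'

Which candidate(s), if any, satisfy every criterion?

Primer 1 only.

Primer 1 (21 nt, A=6 T=4 G=3 C=8): Tm = 64.9 + 41·(11 − 16.4)/21 = 54.4°C ✓; GC 11/21 = 52.4% ✓ — passes.
Primer 2 (18 nt, A=7 T=1 G=1 C=9): Tm = 64.9 + 41·(10 − 16.4)/18 = 50.3°C ✓; GC 10/18 = 55.6%, outside 45.6–54.6% ✗ — fails.
Primer 3 (19 nt, A=5 T=7 G=4 C=3): Tm = 64.9 + 41·(7 − 16.4)/19 = 44.6°C ✓; GC 7/19 = 36.8%, outside 45.6–54.6% ✗ — fails.
Primer 4 (20 nt, A=5 T=3 G=10 C=2): Tm = 64.9 + 41·(12 − 16.4)/20 = 55.9°C ✓; GC 12/20 = 60.0%, outside 45.6–54.6% ✗ — fails.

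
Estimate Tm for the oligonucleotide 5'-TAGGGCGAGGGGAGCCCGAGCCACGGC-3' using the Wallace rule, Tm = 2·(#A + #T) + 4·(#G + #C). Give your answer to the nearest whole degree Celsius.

Base counts: A=5, T=1, G=13, C=8 (length 27).
Tm = 2·(5+1) + 4·(13+8) = 2·6 + 4·21 = 12 + 84 = 96°C.

96°C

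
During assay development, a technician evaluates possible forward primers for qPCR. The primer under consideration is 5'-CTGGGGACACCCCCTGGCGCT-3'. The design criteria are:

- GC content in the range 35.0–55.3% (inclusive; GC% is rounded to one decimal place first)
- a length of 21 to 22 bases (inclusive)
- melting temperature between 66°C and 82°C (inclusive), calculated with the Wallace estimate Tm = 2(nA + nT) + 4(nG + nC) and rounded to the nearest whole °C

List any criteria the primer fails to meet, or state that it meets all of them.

Base counts: A=2, T=3, G=7, C=9 (length 21).
GC content: GC 16/21 = 76.2%, outside 35.0–55.3% ✗
length: length 21 ✓
Tm: Tm = 2·5 + 4·16 = 74°C ✓

Fails: GC content.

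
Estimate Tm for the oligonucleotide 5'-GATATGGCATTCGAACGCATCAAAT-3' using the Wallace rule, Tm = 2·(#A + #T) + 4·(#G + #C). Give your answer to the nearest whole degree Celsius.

Base counts: A=9, T=6, G=5, C=5 (length 25).
Tm = 2·(9+6) + 4·(5+5) = 2·15 + 4·10 = 30 + 40 = 70°C.

70°C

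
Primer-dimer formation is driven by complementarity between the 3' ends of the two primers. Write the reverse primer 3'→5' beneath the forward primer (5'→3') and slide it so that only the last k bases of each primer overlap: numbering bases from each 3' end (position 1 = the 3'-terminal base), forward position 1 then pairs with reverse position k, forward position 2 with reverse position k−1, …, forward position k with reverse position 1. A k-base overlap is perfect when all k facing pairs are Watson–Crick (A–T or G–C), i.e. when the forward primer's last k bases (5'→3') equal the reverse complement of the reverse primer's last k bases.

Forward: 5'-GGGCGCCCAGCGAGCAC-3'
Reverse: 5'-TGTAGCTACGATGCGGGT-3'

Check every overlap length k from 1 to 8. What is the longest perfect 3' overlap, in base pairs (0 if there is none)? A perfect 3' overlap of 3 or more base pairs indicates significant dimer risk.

Last 8 bases (5'→3') — forward …GCGAGCAC, reverse …ATGCGGGT.
Reverse complement of the reverse primer's last 8 bases: ACCCGCAT; its first k bases are the reverse complement of the reverse primer's last k bases, so a perfect k-base overlap needs the forward primer's last k bases to equal them.
Comparing (forward last k vs required): k=1: C vs A ✗; k=2: AC vs AC ✓; k=3: CAC vs ACC ✗; k=4: GCAC vs ACCC ✗; k=5: AGCAC vs ACCCG ✗; k=6: GAGCAC vs ACCCGC ✗; k=7: CGAGCAC vs ACCCGCA ✗; k=8: GCGAGCAC vs ACCCGCAT ✗.
Only k = 2 is perfect, so the longest perfect 3' overlap is 2.

Longest perfect overlap: 2 complementary base pairs; below the dimer-risk threshold (threshold 3).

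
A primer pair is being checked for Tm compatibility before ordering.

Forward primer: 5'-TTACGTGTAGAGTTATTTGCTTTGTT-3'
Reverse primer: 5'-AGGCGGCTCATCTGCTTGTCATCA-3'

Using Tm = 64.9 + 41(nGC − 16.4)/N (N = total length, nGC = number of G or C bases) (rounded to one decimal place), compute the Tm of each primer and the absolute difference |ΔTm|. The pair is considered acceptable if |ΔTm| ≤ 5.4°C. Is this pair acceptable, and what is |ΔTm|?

|ΔTm| = 7.4°C; the pair is not acceptable.

Forward: G+C = 8, N = 26 → Tm = 64.9 + 41·(8 − 16.4)/26 = 51.7°C.
Reverse: G+C = 13, N = 24 → Tm = 64.9 + 41·(13 − 16.4)/24 = 59.1°C.
|ΔTm| = |51.7 − 59.1| = 7.4°C, > 5.4°C.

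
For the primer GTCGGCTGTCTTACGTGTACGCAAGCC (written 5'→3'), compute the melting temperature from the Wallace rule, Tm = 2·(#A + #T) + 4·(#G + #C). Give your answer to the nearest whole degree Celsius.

86°C

Base counts: A=4, T=7, G=8, C=8 (length 27).
Tm = 2·(4+7) + 4·(8+8) = 2·11 + 4·16 = 22 + 64 = 86°C.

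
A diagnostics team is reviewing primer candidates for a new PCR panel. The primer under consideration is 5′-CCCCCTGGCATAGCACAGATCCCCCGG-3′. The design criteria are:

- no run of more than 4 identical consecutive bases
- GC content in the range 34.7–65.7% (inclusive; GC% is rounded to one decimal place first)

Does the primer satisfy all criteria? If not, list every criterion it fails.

Base counts: A=5, T=3, G=6, C=13 (length 27).
homopolymer run: longest run = 5, exceeds 4 ✗
GC content: GC 19/27 = 70.4%, outside 34.7–65.7% ✗

Fails: homopolymer run, GC content.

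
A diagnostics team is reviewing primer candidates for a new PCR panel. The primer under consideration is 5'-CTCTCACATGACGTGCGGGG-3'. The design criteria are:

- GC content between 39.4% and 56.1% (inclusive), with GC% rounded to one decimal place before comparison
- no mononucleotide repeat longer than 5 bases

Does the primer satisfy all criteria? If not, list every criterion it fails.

Fails: GC content.

Base counts: A=3, T=4, G=7, C=6 (length 20).
GC content: GC 13/20 = 65.0%, outside 39.4–56.1% ✗
homopolymer run: longest run = 4 ✓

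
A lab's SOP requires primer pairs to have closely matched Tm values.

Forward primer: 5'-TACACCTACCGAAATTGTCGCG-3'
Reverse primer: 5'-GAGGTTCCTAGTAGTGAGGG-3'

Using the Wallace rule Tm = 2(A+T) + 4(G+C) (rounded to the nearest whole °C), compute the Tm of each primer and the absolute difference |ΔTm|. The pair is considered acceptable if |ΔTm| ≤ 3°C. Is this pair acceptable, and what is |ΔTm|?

|ΔTm| = 4°C; the pair is not acceptable.

Forward: A=6 T=5 G=4 C=7 → Tm = 2·11 + 4·11 = 66°C.
Reverse: A=4 T=5 G=9 C=2 → Tm = 2·9 + 4·11 = 62°C.
|ΔTm| = |66 − 62| = 4°C, > 3°C.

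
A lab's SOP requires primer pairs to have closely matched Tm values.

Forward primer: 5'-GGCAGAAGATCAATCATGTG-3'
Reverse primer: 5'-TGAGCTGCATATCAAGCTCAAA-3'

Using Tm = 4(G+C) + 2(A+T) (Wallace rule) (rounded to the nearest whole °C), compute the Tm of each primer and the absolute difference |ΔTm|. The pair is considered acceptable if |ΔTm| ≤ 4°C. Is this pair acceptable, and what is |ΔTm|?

|ΔTm| = 4°C; the pair is acceptable.

Forward: A=7 T=4 G=6 C=3 → Tm = 2·11 + 4·9 = 58°C.
Reverse: A=8 T=5 G=4 C=5 → Tm = 2·13 + 4·9 = 62°C.
|ΔTm| = |58 − 62| = 4°C, ≤ 4°C.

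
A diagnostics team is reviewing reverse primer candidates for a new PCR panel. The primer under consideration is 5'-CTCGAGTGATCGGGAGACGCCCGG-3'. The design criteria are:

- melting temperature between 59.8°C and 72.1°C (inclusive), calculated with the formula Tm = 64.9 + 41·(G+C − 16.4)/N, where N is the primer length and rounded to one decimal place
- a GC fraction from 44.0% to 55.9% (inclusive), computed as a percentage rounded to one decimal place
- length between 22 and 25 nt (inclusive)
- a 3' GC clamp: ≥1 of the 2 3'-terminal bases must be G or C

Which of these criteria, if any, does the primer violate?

Fails: GC content.

Base counts: A=4, T=3, G=10, C=7 (length 24).
Tm: Tm = 64.9 + 41·(17 − 16.4)/24 = 65.9°C ✓
GC content: GC 17/24 = 70.8%, outside 44.0–55.9% ✗
length: length 24 ✓
GC clamp: 3' end GG has 2 G/C ✓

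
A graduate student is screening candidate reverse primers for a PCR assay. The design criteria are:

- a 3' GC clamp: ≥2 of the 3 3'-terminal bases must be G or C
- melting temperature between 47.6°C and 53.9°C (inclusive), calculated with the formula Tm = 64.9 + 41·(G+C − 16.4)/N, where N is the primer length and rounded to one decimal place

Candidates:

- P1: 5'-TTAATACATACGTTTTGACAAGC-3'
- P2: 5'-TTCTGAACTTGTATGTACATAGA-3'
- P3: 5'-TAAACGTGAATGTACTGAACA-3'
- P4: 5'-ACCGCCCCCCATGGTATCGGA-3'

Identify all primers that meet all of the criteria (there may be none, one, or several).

P1 only.

P1 (23 nt, A=8 T=8 G=3 C=4): 3' end AGC has 2 G/C ✓; Tm = 64.9 + 41·(7 − 16.4)/23 = 48.1°C ✓ — passes.
P2 (23 nt, A=7 T=9 G=4 C=3): 3' end AGA has 1 G/C, need ≥2 ✗; Tm = 64.9 + 41·(7 − 16.4)/23 = 48.1°C ✓ — fails.
P3 (21 nt, A=9 T=5 G=4 C=3): 3' end ACA has 1 G/C, need ≥2 ✗; Tm = 64.9 + 41·(7 − 16.4)/21 = 46.5°C, outside 47.6–53.9°C ✗ — fails.
P4 (21 nt, A=4 T=3 G=5 C=9): 3' end GGA has 2 G/C ✓; Tm = 64.9 + 41·(14 − 16.4)/21 = 60.2°C, outside 47.6–53.9°C ✗ — fails.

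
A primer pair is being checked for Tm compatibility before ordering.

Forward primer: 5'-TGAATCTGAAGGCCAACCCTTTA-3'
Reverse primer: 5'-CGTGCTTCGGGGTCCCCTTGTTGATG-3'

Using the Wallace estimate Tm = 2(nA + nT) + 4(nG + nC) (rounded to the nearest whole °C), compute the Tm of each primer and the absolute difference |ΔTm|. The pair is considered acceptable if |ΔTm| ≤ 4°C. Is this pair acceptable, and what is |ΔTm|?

Forward: A=7 T=6 G=4 C=6 → Tm = 2·13 + 4·10 = 66°C.
Reverse: A=1 T=9 G=9 C=7 → Tm = 2·10 + 4·16 = 84°C.
|ΔTm| = |66 − 84| = 18°C, > 4°C.

|ΔTm| = 18°C; the pair is not acceptable.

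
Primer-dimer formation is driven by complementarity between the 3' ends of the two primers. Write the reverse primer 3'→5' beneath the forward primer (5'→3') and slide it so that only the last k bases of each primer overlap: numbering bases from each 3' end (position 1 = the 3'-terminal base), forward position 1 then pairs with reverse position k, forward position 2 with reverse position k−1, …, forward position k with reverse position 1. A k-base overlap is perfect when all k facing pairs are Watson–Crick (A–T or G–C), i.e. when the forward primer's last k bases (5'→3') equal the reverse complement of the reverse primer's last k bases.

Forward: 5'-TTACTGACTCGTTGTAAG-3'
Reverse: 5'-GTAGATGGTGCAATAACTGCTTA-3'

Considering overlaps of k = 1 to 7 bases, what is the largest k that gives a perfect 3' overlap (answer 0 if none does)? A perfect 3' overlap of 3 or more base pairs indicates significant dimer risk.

Longest perfect overlap: 4 complementary base pairs; significant dimer risk (threshold 3).

Last 7 bases (5'→3') — forward …TTGTAAG, reverse …CTGCTTA.
Reverse complement of the reverse primer's last 7 bases: TAAGCAG; its first k bases are the reverse complement of the reverse primer's last k bases, so a perfect k-base overlap needs the forward primer's last k bases to equal them.
Comparing (forward last k vs required): k=1: G vs T ✗; k=2: AG vs TA ✗; k=3: AAG vs TAA ✗; k=4: TAAG vs TAAG ✓; k=5: GTAAG vs TAAGC ✗; k=6: TGTAAG vs TAAGCA ✗; k=7: TTGTAAG vs TAAGCAG ✗.
Only k = 4 is perfect, so the longest perfect 3' overlap is 4.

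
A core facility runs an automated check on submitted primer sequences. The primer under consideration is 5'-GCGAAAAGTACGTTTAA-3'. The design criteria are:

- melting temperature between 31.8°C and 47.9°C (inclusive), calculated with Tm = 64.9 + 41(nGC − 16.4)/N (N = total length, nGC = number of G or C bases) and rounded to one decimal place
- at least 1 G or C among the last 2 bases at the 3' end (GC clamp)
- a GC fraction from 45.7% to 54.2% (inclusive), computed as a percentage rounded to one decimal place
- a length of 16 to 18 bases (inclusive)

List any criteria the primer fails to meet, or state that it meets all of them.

Fails: GC clamp, GC content.

Base counts: A=7, T=4, G=4, C=2 (length 17).
Tm: Tm = 64.9 + 41·(6 − 16.4)/17 = 39.8°C ✓
GC clamp: 3' end AA has 0 G/C, need ≥1 ✗
GC content: GC 6/17 = 35.3%, outside 45.7–54.2% ✗
length: length 17 ✓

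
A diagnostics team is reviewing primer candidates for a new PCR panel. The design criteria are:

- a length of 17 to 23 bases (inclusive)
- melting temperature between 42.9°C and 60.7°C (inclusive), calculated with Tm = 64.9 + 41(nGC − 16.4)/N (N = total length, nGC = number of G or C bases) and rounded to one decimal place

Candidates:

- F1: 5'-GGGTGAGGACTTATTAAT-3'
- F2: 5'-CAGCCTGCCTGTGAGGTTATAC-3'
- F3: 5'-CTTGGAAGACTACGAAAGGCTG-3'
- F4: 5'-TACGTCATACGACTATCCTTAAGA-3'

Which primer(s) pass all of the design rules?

F1 (18 nt, A=5 T=6 G=6 C=1): length 18 ✓; Tm = 64.9 + 41·(7 − 16.4)/18 = 43.5°C ✓ — passes.
F2 (22 nt, A=4 T=6 G=6 C=6): length 22 ✓; Tm = 64.9 + 41·(12 − 16.4)/22 = 56.7°C ✓ — passes.
F3 (22 nt, A=7 T=4 G=7 C=4): length 22 ✓; Tm = 64.9 + 41·(11 − 16.4)/22 = 54.8°C ✓ — passes.
F4 (24 nt, A=8 T=7 G=3 C=6): length 24, outside 17–23 ✗; Tm = 64.9 + 41·(9 − 16.4)/24 = 52.3°C ✓ — fails.

F1, F2 and F3.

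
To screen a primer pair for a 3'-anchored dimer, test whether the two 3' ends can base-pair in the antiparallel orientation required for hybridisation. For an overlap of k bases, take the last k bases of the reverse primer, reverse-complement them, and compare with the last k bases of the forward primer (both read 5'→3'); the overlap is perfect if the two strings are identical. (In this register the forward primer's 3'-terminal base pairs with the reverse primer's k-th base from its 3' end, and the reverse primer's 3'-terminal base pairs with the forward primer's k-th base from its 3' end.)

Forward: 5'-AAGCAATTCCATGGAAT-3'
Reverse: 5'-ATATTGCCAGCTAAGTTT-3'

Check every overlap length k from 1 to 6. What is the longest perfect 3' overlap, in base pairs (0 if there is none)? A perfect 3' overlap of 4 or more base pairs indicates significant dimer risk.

Longest perfect overlap: 0 complementary base pairs; below the dimer-risk threshold (threshold 4).

Last 6 bases (5'→3') — forward …TGGAAT, reverse …AAGTTT.
Reverse complement of the reverse primer's last 6 bases: AAACTT; its first k bases are the reverse complement of the reverse primer's last k bases, so a perfect k-base overlap needs the forward primer's last k bases to equal them.
Comparing (forward last k vs required): k=1: T vs A ✗; k=2: AT vs AA ✗; k=3: AAT vs AAA ✗; k=4: GAAT vs AAAC ✗; k=5: GGAAT vs AAACT ✗; k=6: TGGAAT vs AAACTT ✗.
No overlap length from 1 to 6 is perfect, so the longest perfect 3' overlap is 0.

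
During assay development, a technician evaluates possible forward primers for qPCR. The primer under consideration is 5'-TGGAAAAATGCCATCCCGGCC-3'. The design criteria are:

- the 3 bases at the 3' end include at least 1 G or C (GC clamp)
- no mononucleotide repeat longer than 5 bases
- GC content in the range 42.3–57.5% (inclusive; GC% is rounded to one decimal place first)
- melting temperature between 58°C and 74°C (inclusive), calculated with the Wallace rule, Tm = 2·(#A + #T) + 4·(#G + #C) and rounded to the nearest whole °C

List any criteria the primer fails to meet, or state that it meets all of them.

Base counts: A=6, T=3, G=5, C=7 (length 21).
GC clamp: 3' end GCC has 3 G/C ✓
homopolymer run: longest run = 5 ✓
GC content: GC 12/21 = 57.1% ✓
Tm: Tm = 2·9 + 4·12 = 66°C ✓

Meets all criteria.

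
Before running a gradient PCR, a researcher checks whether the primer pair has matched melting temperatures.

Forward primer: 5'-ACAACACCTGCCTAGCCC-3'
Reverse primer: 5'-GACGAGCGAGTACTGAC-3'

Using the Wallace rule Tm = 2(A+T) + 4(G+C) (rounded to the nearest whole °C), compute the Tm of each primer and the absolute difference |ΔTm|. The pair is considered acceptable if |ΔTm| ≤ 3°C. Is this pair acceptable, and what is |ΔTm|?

Forward: A=5 T=2 G=2 C=9 → Tm = 2·7 + 4·11 = 58°C.
Reverse: A=5 T=2 G=6 C=4 → Tm = 2·7 + 4·10 = 54°C.
|ΔTm| = |58 − 54| = 4°C, > 3°C.

|ΔTm| = 4°C; the pair is not acceptable.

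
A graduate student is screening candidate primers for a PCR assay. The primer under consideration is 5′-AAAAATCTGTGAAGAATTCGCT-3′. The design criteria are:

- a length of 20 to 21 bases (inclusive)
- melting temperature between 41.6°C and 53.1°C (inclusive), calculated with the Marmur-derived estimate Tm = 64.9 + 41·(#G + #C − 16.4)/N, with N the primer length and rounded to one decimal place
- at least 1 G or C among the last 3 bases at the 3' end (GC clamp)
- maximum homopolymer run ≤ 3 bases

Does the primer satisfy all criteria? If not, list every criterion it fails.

Base counts: A=9, T=6, G=4, C=3 (length 22).
length: length 22, outside 20–21 ✗
Tm: Tm = 64.9 + 41·(7 − 16.4)/22 = 47.4°C ✓
GC clamp: 3' end GCT has 2 G/C ✓
homopolymer run: longest run = 5, exceeds 3 ✗

Fails: length, homopolymer run.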